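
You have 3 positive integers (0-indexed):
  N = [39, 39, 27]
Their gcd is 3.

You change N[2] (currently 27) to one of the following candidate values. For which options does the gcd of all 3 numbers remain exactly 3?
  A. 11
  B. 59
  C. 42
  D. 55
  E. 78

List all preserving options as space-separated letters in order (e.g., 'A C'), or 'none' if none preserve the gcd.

Old gcd = 3; gcd of others (without N[2]) = 39
New gcd for candidate v: gcd(39, v). Preserves old gcd iff gcd(39, v) = 3.
  Option A: v=11, gcd(39,11)=1 -> changes
  Option B: v=59, gcd(39,59)=1 -> changes
  Option C: v=42, gcd(39,42)=3 -> preserves
  Option D: v=55, gcd(39,55)=1 -> changes
  Option E: v=78, gcd(39,78)=39 -> changes

Answer: C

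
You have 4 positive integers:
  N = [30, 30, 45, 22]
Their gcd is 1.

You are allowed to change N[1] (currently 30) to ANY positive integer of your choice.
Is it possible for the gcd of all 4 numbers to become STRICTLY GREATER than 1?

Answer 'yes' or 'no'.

Answer: no

Derivation:
Current gcd = 1
gcd of all OTHER numbers (without N[1]=30): gcd([30, 45, 22]) = 1
The new gcd after any change is gcd(1, new_value).
This can be at most 1.
Since 1 = old gcd 1, the gcd can only stay the same or decrease.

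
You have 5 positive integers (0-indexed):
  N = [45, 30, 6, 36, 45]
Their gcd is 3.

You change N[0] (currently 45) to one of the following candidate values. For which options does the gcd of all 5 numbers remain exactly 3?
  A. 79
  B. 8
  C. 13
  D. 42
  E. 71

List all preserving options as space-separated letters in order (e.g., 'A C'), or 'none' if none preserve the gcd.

Answer: D

Derivation:
Old gcd = 3; gcd of others (without N[0]) = 3
New gcd for candidate v: gcd(3, v). Preserves old gcd iff gcd(3, v) = 3.
  Option A: v=79, gcd(3,79)=1 -> changes
  Option B: v=8, gcd(3,8)=1 -> changes
  Option C: v=13, gcd(3,13)=1 -> changes
  Option D: v=42, gcd(3,42)=3 -> preserves
  Option E: v=71, gcd(3,71)=1 -> changes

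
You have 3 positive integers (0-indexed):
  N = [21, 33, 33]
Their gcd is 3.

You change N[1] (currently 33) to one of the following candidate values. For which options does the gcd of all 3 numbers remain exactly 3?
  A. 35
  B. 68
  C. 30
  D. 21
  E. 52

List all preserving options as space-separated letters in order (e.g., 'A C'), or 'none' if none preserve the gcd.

Answer: C D

Derivation:
Old gcd = 3; gcd of others (without N[1]) = 3
New gcd for candidate v: gcd(3, v). Preserves old gcd iff gcd(3, v) = 3.
  Option A: v=35, gcd(3,35)=1 -> changes
  Option B: v=68, gcd(3,68)=1 -> changes
  Option C: v=30, gcd(3,30)=3 -> preserves
  Option D: v=21, gcd(3,21)=3 -> preserves
  Option E: v=52, gcd(3,52)=1 -> changes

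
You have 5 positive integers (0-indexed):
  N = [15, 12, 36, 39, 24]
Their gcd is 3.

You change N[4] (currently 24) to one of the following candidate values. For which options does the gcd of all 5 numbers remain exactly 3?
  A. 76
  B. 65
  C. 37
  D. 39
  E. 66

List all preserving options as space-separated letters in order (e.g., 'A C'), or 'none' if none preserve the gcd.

Answer: D E

Derivation:
Old gcd = 3; gcd of others (without N[4]) = 3
New gcd for candidate v: gcd(3, v). Preserves old gcd iff gcd(3, v) = 3.
  Option A: v=76, gcd(3,76)=1 -> changes
  Option B: v=65, gcd(3,65)=1 -> changes
  Option C: v=37, gcd(3,37)=1 -> changes
  Option D: v=39, gcd(3,39)=3 -> preserves
  Option E: v=66, gcd(3,66)=3 -> preserves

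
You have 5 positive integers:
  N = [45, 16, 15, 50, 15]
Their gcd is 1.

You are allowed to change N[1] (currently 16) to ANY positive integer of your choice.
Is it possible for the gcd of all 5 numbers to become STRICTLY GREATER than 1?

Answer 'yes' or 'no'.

Current gcd = 1
gcd of all OTHER numbers (without N[1]=16): gcd([45, 15, 50, 15]) = 5
The new gcd after any change is gcd(5, new_value).
This can be at most 5.
Since 5 > old gcd 1, the gcd CAN increase (e.g., set N[1] = 5).

Answer: yes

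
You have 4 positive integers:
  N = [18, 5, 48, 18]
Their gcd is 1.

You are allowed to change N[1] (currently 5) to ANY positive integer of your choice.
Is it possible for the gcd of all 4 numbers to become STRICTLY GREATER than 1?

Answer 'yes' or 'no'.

Current gcd = 1
gcd of all OTHER numbers (without N[1]=5): gcd([18, 48, 18]) = 6
The new gcd after any change is gcd(6, new_value).
This can be at most 6.
Since 6 > old gcd 1, the gcd CAN increase (e.g., set N[1] = 6).

Answer: yes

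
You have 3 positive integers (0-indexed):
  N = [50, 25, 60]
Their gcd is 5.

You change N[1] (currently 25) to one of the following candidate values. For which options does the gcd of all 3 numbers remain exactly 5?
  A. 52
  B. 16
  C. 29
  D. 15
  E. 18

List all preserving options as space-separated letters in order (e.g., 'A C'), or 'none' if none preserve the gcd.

Answer: D

Derivation:
Old gcd = 5; gcd of others (without N[1]) = 10
New gcd for candidate v: gcd(10, v). Preserves old gcd iff gcd(10, v) = 5.
  Option A: v=52, gcd(10,52)=2 -> changes
  Option B: v=16, gcd(10,16)=2 -> changes
  Option C: v=29, gcd(10,29)=1 -> changes
  Option D: v=15, gcd(10,15)=5 -> preserves
  Option E: v=18, gcd(10,18)=2 -> changes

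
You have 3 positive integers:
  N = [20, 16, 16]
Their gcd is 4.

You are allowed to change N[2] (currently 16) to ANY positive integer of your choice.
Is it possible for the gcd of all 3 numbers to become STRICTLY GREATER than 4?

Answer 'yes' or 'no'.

Answer: no

Derivation:
Current gcd = 4
gcd of all OTHER numbers (without N[2]=16): gcd([20, 16]) = 4
The new gcd after any change is gcd(4, new_value).
This can be at most 4.
Since 4 = old gcd 4, the gcd can only stay the same or decrease.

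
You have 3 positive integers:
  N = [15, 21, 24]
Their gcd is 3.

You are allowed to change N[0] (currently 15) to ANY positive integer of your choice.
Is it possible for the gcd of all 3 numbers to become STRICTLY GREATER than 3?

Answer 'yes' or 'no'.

Current gcd = 3
gcd of all OTHER numbers (without N[0]=15): gcd([21, 24]) = 3
The new gcd after any change is gcd(3, new_value).
This can be at most 3.
Since 3 = old gcd 3, the gcd can only stay the same or decrease.

Answer: no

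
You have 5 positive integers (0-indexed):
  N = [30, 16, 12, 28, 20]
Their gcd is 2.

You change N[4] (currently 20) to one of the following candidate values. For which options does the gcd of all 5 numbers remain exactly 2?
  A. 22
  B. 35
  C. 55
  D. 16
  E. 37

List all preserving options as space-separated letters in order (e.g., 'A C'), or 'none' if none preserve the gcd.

Answer: A D

Derivation:
Old gcd = 2; gcd of others (without N[4]) = 2
New gcd for candidate v: gcd(2, v). Preserves old gcd iff gcd(2, v) = 2.
  Option A: v=22, gcd(2,22)=2 -> preserves
  Option B: v=35, gcd(2,35)=1 -> changes
  Option C: v=55, gcd(2,55)=1 -> changes
  Option D: v=16, gcd(2,16)=2 -> preserves
  Option E: v=37, gcd(2,37)=1 -> changes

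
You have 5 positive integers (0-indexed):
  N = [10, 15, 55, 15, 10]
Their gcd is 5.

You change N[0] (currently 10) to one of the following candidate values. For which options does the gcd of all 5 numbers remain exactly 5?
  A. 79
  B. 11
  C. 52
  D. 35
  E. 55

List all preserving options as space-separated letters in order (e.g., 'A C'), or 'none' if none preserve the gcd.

Answer: D E

Derivation:
Old gcd = 5; gcd of others (without N[0]) = 5
New gcd for candidate v: gcd(5, v). Preserves old gcd iff gcd(5, v) = 5.
  Option A: v=79, gcd(5,79)=1 -> changes
  Option B: v=11, gcd(5,11)=1 -> changes
  Option C: v=52, gcd(5,52)=1 -> changes
  Option D: v=35, gcd(5,35)=5 -> preserves
  Option E: v=55, gcd(5,55)=5 -> preserves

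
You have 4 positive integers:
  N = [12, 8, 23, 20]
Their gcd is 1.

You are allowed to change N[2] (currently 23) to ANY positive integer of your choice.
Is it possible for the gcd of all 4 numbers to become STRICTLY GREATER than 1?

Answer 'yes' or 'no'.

Current gcd = 1
gcd of all OTHER numbers (without N[2]=23): gcd([12, 8, 20]) = 4
The new gcd after any change is gcd(4, new_value).
This can be at most 4.
Since 4 > old gcd 1, the gcd CAN increase (e.g., set N[2] = 4).

Answer: yes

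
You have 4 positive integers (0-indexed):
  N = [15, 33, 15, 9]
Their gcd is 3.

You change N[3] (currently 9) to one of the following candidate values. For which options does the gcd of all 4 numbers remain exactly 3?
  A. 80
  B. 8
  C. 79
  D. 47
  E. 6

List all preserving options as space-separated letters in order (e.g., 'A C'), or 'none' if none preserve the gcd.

Answer: E

Derivation:
Old gcd = 3; gcd of others (without N[3]) = 3
New gcd for candidate v: gcd(3, v). Preserves old gcd iff gcd(3, v) = 3.
  Option A: v=80, gcd(3,80)=1 -> changes
  Option B: v=8, gcd(3,8)=1 -> changes
  Option C: v=79, gcd(3,79)=1 -> changes
  Option D: v=47, gcd(3,47)=1 -> changes
  Option E: v=6, gcd(3,6)=3 -> preserves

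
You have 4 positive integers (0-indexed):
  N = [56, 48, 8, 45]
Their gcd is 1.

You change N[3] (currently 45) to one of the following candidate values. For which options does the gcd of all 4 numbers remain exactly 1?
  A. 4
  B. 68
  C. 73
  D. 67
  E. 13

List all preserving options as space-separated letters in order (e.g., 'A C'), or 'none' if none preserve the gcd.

Old gcd = 1; gcd of others (without N[3]) = 8
New gcd for candidate v: gcd(8, v). Preserves old gcd iff gcd(8, v) = 1.
  Option A: v=4, gcd(8,4)=4 -> changes
  Option B: v=68, gcd(8,68)=4 -> changes
  Option C: v=73, gcd(8,73)=1 -> preserves
  Option D: v=67, gcd(8,67)=1 -> preserves
  Option E: v=13, gcd(8,13)=1 -> preserves

Answer: C D E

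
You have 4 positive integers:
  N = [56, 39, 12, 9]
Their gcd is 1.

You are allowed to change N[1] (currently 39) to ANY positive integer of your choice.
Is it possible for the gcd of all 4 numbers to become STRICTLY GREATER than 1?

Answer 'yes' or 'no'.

Current gcd = 1
gcd of all OTHER numbers (without N[1]=39): gcd([56, 12, 9]) = 1
The new gcd after any change is gcd(1, new_value).
This can be at most 1.
Since 1 = old gcd 1, the gcd can only stay the same or decrease.

Answer: no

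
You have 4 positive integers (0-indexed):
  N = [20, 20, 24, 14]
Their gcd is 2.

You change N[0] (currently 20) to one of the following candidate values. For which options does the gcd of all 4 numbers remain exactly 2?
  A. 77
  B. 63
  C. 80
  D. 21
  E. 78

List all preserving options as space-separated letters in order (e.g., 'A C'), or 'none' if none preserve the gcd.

Answer: C E

Derivation:
Old gcd = 2; gcd of others (without N[0]) = 2
New gcd for candidate v: gcd(2, v). Preserves old gcd iff gcd(2, v) = 2.
  Option A: v=77, gcd(2,77)=1 -> changes
  Option B: v=63, gcd(2,63)=1 -> changes
  Option C: v=80, gcd(2,80)=2 -> preserves
  Option D: v=21, gcd(2,21)=1 -> changes
  Option E: v=78, gcd(2,78)=2 -> preserves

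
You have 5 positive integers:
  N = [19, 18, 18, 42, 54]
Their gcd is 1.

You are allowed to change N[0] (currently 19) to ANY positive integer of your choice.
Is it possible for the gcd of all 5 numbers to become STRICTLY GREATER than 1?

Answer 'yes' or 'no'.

Answer: yes

Derivation:
Current gcd = 1
gcd of all OTHER numbers (without N[0]=19): gcd([18, 18, 42, 54]) = 6
The new gcd after any change is gcd(6, new_value).
This can be at most 6.
Since 6 > old gcd 1, the gcd CAN increase (e.g., set N[0] = 6).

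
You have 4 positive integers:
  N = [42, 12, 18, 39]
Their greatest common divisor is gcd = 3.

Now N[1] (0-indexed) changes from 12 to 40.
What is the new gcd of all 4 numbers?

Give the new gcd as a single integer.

Numbers: [42, 12, 18, 39], gcd = 3
Change: index 1, 12 -> 40
gcd of the OTHER numbers (without index 1): gcd([42, 18, 39]) = 3
New gcd = gcd(g_others, new_val) = gcd(3, 40) = 1

Answer: 1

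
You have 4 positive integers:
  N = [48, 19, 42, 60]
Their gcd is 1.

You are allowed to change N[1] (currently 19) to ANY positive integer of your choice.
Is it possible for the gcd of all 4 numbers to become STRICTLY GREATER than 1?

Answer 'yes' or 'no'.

Current gcd = 1
gcd of all OTHER numbers (without N[1]=19): gcd([48, 42, 60]) = 6
The new gcd after any change is gcd(6, new_value).
This can be at most 6.
Since 6 > old gcd 1, the gcd CAN increase (e.g., set N[1] = 6).

Answer: yes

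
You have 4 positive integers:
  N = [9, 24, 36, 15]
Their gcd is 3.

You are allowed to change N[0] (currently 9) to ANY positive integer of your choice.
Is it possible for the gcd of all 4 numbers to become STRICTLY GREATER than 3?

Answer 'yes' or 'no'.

Answer: no

Derivation:
Current gcd = 3
gcd of all OTHER numbers (without N[0]=9): gcd([24, 36, 15]) = 3
The new gcd after any change is gcd(3, new_value).
This can be at most 3.
Since 3 = old gcd 3, the gcd can only stay the same or decrease.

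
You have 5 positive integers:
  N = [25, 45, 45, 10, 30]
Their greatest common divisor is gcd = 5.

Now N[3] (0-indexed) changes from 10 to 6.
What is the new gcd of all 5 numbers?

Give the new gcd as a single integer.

Numbers: [25, 45, 45, 10, 30], gcd = 5
Change: index 3, 10 -> 6
gcd of the OTHER numbers (without index 3): gcd([25, 45, 45, 30]) = 5
New gcd = gcd(g_others, new_val) = gcd(5, 6) = 1

Answer: 1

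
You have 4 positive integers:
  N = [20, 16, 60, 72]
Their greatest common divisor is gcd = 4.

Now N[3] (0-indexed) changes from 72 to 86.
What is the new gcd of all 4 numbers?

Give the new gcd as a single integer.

Numbers: [20, 16, 60, 72], gcd = 4
Change: index 3, 72 -> 86
gcd of the OTHER numbers (without index 3): gcd([20, 16, 60]) = 4
New gcd = gcd(g_others, new_val) = gcd(4, 86) = 2

Answer: 2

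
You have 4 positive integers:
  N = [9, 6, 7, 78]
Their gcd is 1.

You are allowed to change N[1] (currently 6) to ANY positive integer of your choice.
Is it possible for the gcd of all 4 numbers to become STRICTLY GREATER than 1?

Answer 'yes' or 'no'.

Current gcd = 1
gcd of all OTHER numbers (without N[1]=6): gcd([9, 7, 78]) = 1
The new gcd after any change is gcd(1, new_value).
This can be at most 1.
Since 1 = old gcd 1, the gcd can only stay the same or decrease.

Answer: no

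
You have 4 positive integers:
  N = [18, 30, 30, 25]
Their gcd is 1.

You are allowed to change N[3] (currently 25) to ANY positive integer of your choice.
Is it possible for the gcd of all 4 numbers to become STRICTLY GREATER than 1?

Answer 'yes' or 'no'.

Current gcd = 1
gcd of all OTHER numbers (without N[3]=25): gcd([18, 30, 30]) = 6
The new gcd after any change is gcd(6, new_value).
This can be at most 6.
Since 6 > old gcd 1, the gcd CAN increase (e.g., set N[3] = 6).

Answer: yes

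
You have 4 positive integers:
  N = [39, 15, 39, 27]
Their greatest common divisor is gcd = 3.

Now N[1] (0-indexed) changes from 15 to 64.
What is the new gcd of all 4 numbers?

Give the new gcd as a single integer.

Answer: 1

Derivation:
Numbers: [39, 15, 39, 27], gcd = 3
Change: index 1, 15 -> 64
gcd of the OTHER numbers (without index 1): gcd([39, 39, 27]) = 3
New gcd = gcd(g_others, new_val) = gcd(3, 64) = 1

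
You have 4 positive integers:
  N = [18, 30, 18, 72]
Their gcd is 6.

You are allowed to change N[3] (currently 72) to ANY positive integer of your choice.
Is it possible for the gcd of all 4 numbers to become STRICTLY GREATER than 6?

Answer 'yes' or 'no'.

Answer: no

Derivation:
Current gcd = 6
gcd of all OTHER numbers (without N[3]=72): gcd([18, 30, 18]) = 6
The new gcd after any change is gcd(6, new_value).
This can be at most 6.
Since 6 = old gcd 6, the gcd can only stay the same or decrease.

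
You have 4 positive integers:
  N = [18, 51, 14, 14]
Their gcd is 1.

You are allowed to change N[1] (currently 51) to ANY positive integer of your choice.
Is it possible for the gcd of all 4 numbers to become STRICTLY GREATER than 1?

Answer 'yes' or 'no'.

Current gcd = 1
gcd of all OTHER numbers (without N[1]=51): gcd([18, 14, 14]) = 2
The new gcd after any change is gcd(2, new_value).
This can be at most 2.
Since 2 > old gcd 1, the gcd CAN increase (e.g., set N[1] = 2).

Answer: yes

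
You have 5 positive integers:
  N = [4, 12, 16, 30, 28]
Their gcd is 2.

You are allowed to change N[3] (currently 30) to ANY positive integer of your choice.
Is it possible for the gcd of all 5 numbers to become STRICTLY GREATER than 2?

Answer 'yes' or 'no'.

Answer: yes

Derivation:
Current gcd = 2
gcd of all OTHER numbers (without N[3]=30): gcd([4, 12, 16, 28]) = 4
The new gcd after any change is gcd(4, new_value).
This can be at most 4.
Since 4 > old gcd 2, the gcd CAN increase (e.g., set N[3] = 4).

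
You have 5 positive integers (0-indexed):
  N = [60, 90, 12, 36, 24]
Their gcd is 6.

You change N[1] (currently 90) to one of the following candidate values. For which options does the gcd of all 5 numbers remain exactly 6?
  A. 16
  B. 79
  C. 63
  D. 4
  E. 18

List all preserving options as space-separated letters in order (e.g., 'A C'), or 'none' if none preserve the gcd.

Old gcd = 6; gcd of others (without N[1]) = 12
New gcd for candidate v: gcd(12, v). Preserves old gcd iff gcd(12, v) = 6.
  Option A: v=16, gcd(12,16)=4 -> changes
  Option B: v=79, gcd(12,79)=1 -> changes
  Option C: v=63, gcd(12,63)=3 -> changes
  Option D: v=4, gcd(12,4)=4 -> changes
  Option E: v=18, gcd(12,18)=6 -> preserves

Answer: E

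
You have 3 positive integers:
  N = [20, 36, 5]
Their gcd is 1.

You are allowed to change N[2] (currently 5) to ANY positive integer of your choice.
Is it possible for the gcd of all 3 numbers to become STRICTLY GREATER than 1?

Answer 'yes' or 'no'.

Current gcd = 1
gcd of all OTHER numbers (without N[2]=5): gcd([20, 36]) = 4
The new gcd after any change is gcd(4, new_value).
This can be at most 4.
Since 4 > old gcd 1, the gcd CAN increase (e.g., set N[2] = 4).

Answer: yes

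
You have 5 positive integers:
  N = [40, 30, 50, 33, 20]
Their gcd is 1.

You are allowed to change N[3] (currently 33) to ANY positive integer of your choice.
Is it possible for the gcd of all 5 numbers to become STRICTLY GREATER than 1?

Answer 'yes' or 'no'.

Current gcd = 1
gcd of all OTHER numbers (without N[3]=33): gcd([40, 30, 50, 20]) = 10
The new gcd after any change is gcd(10, new_value).
This can be at most 10.
Since 10 > old gcd 1, the gcd CAN increase (e.g., set N[3] = 10).

Answer: yes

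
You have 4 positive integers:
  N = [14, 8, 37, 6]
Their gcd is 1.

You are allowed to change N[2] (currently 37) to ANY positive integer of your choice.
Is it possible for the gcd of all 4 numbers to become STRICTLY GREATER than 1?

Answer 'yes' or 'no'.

Answer: yes

Derivation:
Current gcd = 1
gcd of all OTHER numbers (without N[2]=37): gcd([14, 8, 6]) = 2
The new gcd after any change is gcd(2, new_value).
This can be at most 2.
Since 2 > old gcd 1, the gcd CAN increase (e.g., set N[2] = 2).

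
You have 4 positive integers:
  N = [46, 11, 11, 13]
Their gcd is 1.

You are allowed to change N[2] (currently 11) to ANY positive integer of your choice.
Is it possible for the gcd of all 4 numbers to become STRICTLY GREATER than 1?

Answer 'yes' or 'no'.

Answer: no

Derivation:
Current gcd = 1
gcd of all OTHER numbers (without N[2]=11): gcd([46, 11, 13]) = 1
The new gcd after any change is gcd(1, new_value).
This can be at most 1.
Since 1 = old gcd 1, the gcd can only stay the same or decrease.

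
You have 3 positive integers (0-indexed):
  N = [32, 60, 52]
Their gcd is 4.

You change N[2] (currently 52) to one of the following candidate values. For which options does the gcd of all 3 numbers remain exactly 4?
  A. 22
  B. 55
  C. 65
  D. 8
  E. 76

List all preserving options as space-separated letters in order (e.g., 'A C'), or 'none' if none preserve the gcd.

Old gcd = 4; gcd of others (without N[2]) = 4
New gcd for candidate v: gcd(4, v). Preserves old gcd iff gcd(4, v) = 4.
  Option A: v=22, gcd(4,22)=2 -> changes
  Option B: v=55, gcd(4,55)=1 -> changes
  Option C: v=65, gcd(4,65)=1 -> changes
  Option D: v=8, gcd(4,8)=4 -> preserves
  Option E: v=76, gcd(4,76)=4 -> preserves

Answer: D E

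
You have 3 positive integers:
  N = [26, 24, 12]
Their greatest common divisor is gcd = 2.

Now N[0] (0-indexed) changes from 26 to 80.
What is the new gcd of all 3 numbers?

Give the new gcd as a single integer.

Numbers: [26, 24, 12], gcd = 2
Change: index 0, 26 -> 80
gcd of the OTHER numbers (without index 0): gcd([24, 12]) = 12
New gcd = gcd(g_others, new_val) = gcd(12, 80) = 4

Answer: 4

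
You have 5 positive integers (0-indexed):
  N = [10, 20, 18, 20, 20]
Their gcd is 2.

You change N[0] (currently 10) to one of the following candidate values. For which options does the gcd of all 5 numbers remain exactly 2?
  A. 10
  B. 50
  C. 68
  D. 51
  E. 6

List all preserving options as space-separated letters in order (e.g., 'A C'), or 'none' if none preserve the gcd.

Old gcd = 2; gcd of others (without N[0]) = 2
New gcd for candidate v: gcd(2, v). Preserves old gcd iff gcd(2, v) = 2.
  Option A: v=10, gcd(2,10)=2 -> preserves
  Option B: v=50, gcd(2,50)=2 -> preserves
  Option C: v=68, gcd(2,68)=2 -> preserves
  Option D: v=51, gcd(2,51)=1 -> changes
  Option E: v=6, gcd(2,6)=2 -> preserves

Answer: A B C E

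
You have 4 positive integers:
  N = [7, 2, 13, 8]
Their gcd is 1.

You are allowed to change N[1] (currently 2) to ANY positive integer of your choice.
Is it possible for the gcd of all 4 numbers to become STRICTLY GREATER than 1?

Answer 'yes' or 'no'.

Answer: no

Derivation:
Current gcd = 1
gcd of all OTHER numbers (without N[1]=2): gcd([7, 13, 8]) = 1
The new gcd after any change is gcd(1, new_value).
This can be at most 1.
Since 1 = old gcd 1, the gcd can only stay the same or decrease.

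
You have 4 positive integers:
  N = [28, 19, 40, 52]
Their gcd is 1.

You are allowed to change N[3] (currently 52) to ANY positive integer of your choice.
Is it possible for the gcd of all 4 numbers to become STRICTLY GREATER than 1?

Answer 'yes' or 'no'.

Current gcd = 1
gcd of all OTHER numbers (without N[3]=52): gcd([28, 19, 40]) = 1
The new gcd after any change is gcd(1, new_value).
This can be at most 1.
Since 1 = old gcd 1, the gcd can only stay the same or decrease.

Answer: no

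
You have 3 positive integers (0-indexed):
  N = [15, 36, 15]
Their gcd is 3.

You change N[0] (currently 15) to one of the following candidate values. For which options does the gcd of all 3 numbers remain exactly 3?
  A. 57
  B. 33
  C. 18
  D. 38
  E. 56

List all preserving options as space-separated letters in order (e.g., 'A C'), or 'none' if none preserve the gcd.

Old gcd = 3; gcd of others (without N[0]) = 3
New gcd for candidate v: gcd(3, v). Preserves old gcd iff gcd(3, v) = 3.
  Option A: v=57, gcd(3,57)=3 -> preserves
  Option B: v=33, gcd(3,33)=3 -> preserves
  Option C: v=18, gcd(3,18)=3 -> preserves
  Option D: v=38, gcd(3,38)=1 -> changes
  Option E: v=56, gcd(3,56)=1 -> changes

Answer: A B C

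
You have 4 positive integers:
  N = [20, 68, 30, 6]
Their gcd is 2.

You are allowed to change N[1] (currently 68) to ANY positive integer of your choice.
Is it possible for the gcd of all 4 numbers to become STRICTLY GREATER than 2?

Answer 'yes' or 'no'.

Answer: no

Derivation:
Current gcd = 2
gcd of all OTHER numbers (without N[1]=68): gcd([20, 30, 6]) = 2
The new gcd after any change is gcd(2, new_value).
This can be at most 2.
Since 2 = old gcd 2, the gcd can only stay the same or decrease.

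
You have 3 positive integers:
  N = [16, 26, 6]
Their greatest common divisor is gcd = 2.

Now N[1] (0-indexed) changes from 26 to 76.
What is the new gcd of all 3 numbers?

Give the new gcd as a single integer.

Numbers: [16, 26, 6], gcd = 2
Change: index 1, 26 -> 76
gcd of the OTHER numbers (without index 1): gcd([16, 6]) = 2
New gcd = gcd(g_others, new_val) = gcd(2, 76) = 2

Answer: 2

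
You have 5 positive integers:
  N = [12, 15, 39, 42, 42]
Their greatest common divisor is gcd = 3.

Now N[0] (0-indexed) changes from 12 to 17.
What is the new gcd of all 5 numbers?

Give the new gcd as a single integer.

Answer: 1

Derivation:
Numbers: [12, 15, 39, 42, 42], gcd = 3
Change: index 0, 12 -> 17
gcd of the OTHER numbers (without index 0): gcd([15, 39, 42, 42]) = 3
New gcd = gcd(g_others, new_val) = gcd(3, 17) = 1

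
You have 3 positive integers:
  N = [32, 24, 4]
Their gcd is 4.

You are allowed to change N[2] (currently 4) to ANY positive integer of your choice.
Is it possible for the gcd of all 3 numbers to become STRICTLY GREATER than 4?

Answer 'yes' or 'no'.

Answer: yes

Derivation:
Current gcd = 4
gcd of all OTHER numbers (without N[2]=4): gcd([32, 24]) = 8
The new gcd after any change is gcd(8, new_value).
This can be at most 8.
Since 8 > old gcd 4, the gcd CAN increase (e.g., set N[2] = 8).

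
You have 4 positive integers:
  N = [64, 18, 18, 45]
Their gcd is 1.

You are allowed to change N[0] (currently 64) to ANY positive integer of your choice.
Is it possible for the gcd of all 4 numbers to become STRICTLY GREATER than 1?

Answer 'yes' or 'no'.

Current gcd = 1
gcd of all OTHER numbers (without N[0]=64): gcd([18, 18, 45]) = 9
The new gcd after any change is gcd(9, new_value).
This can be at most 9.
Since 9 > old gcd 1, the gcd CAN increase (e.g., set N[0] = 9).

Answer: yes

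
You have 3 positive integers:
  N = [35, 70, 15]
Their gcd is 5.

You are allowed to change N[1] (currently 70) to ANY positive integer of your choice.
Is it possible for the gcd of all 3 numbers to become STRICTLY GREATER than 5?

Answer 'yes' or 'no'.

Answer: no

Derivation:
Current gcd = 5
gcd of all OTHER numbers (without N[1]=70): gcd([35, 15]) = 5
The new gcd after any change is gcd(5, new_value).
This can be at most 5.
Since 5 = old gcd 5, the gcd can only stay the same or decrease.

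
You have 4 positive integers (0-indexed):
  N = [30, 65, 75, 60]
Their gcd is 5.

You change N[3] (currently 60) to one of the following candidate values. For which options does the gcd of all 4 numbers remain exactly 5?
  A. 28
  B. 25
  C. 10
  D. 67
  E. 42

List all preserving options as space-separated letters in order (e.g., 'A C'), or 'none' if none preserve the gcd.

Old gcd = 5; gcd of others (without N[3]) = 5
New gcd for candidate v: gcd(5, v). Preserves old gcd iff gcd(5, v) = 5.
  Option A: v=28, gcd(5,28)=1 -> changes
  Option B: v=25, gcd(5,25)=5 -> preserves
  Option C: v=10, gcd(5,10)=5 -> preserves
  Option D: v=67, gcd(5,67)=1 -> changes
  Option E: v=42, gcd(5,42)=1 -> changes

Answer: B C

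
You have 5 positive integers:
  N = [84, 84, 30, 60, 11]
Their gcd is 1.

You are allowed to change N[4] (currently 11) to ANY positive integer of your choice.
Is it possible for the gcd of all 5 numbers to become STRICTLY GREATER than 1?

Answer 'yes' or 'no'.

Current gcd = 1
gcd of all OTHER numbers (without N[4]=11): gcd([84, 84, 30, 60]) = 6
The new gcd after any change is gcd(6, new_value).
This can be at most 6.
Since 6 > old gcd 1, the gcd CAN increase (e.g., set N[4] = 6).

Answer: yes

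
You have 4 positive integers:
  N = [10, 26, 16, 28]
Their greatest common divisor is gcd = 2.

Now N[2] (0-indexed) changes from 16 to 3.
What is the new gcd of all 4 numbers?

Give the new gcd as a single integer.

Numbers: [10, 26, 16, 28], gcd = 2
Change: index 2, 16 -> 3
gcd of the OTHER numbers (without index 2): gcd([10, 26, 28]) = 2
New gcd = gcd(g_others, new_val) = gcd(2, 3) = 1

Answer: 1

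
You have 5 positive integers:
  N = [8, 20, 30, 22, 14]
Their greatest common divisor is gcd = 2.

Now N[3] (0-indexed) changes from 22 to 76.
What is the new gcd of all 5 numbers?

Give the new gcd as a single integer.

Answer: 2

Derivation:
Numbers: [8, 20, 30, 22, 14], gcd = 2
Change: index 3, 22 -> 76
gcd of the OTHER numbers (without index 3): gcd([8, 20, 30, 14]) = 2
New gcd = gcd(g_others, new_val) = gcd(2, 76) = 2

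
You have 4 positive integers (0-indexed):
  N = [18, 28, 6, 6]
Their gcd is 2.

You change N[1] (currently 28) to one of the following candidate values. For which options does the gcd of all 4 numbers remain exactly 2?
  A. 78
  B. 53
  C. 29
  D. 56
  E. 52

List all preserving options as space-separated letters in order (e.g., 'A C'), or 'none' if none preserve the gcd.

Old gcd = 2; gcd of others (without N[1]) = 6
New gcd for candidate v: gcd(6, v). Preserves old gcd iff gcd(6, v) = 2.
  Option A: v=78, gcd(6,78)=6 -> changes
  Option B: v=53, gcd(6,53)=1 -> changes
  Option C: v=29, gcd(6,29)=1 -> changes
  Option D: v=56, gcd(6,56)=2 -> preserves
  Option E: v=52, gcd(6,52)=2 -> preserves

Answer: D E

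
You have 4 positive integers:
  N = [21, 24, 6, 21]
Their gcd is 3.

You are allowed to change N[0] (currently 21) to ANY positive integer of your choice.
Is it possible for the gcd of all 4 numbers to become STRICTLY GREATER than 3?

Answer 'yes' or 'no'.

Current gcd = 3
gcd of all OTHER numbers (without N[0]=21): gcd([24, 6, 21]) = 3
The new gcd after any change is gcd(3, new_value).
This can be at most 3.
Since 3 = old gcd 3, the gcd can only stay the same or decrease.

Answer: no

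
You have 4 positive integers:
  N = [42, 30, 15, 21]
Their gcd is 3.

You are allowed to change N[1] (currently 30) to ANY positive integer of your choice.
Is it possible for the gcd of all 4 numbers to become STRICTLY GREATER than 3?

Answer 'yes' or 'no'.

Answer: no

Derivation:
Current gcd = 3
gcd of all OTHER numbers (without N[1]=30): gcd([42, 15, 21]) = 3
The new gcd after any change is gcd(3, new_value).
This can be at most 3.
Since 3 = old gcd 3, the gcd can only stay the same or decrease.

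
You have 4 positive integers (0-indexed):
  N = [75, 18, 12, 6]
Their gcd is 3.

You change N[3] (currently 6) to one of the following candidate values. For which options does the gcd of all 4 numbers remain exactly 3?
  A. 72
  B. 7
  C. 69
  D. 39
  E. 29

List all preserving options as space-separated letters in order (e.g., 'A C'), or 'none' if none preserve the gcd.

Old gcd = 3; gcd of others (without N[3]) = 3
New gcd for candidate v: gcd(3, v). Preserves old gcd iff gcd(3, v) = 3.
  Option A: v=72, gcd(3,72)=3 -> preserves
  Option B: v=7, gcd(3,7)=1 -> changes
  Option C: v=69, gcd(3,69)=3 -> preserves
  Option D: v=39, gcd(3,39)=3 -> preserves
  Option E: v=29, gcd(3,29)=1 -> changes

Answer: A C D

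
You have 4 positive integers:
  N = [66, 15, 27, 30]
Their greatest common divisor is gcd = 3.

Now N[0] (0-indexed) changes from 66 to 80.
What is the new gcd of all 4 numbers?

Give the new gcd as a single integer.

Numbers: [66, 15, 27, 30], gcd = 3
Change: index 0, 66 -> 80
gcd of the OTHER numbers (without index 0): gcd([15, 27, 30]) = 3
New gcd = gcd(g_others, new_val) = gcd(3, 80) = 1

Answer: 1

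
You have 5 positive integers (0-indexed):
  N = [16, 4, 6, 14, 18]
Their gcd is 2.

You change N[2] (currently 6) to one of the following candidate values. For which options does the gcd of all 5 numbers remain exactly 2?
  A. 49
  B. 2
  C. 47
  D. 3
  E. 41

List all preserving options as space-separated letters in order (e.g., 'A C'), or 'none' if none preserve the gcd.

Old gcd = 2; gcd of others (without N[2]) = 2
New gcd for candidate v: gcd(2, v). Preserves old gcd iff gcd(2, v) = 2.
  Option A: v=49, gcd(2,49)=1 -> changes
  Option B: v=2, gcd(2,2)=2 -> preserves
  Option C: v=47, gcd(2,47)=1 -> changes
  Option D: v=3, gcd(2,3)=1 -> changes
  Option E: v=41, gcd(2,41)=1 -> changes

Answer: B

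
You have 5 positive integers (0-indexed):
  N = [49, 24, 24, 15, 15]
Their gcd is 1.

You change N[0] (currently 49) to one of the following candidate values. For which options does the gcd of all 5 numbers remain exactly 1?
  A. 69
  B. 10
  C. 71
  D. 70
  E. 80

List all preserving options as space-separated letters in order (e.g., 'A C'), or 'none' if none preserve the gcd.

Old gcd = 1; gcd of others (without N[0]) = 3
New gcd for candidate v: gcd(3, v). Preserves old gcd iff gcd(3, v) = 1.
  Option A: v=69, gcd(3,69)=3 -> changes
  Option B: v=10, gcd(3,10)=1 -> preserves
  Option C: v=71, gcd(3,71)=1 -> preserves
  Option D: v=70, gcd(3,70)=1 -> preserves
  Option E: v=80, gcd(3,80)=1 -> preserves

Answer: B C D E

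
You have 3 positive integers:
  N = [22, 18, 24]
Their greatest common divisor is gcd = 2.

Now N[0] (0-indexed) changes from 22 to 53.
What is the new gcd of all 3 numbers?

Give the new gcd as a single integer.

Answer: 1

Derivation:
Numbers: [22, 18, 24], gcd = 2
Change: index 0, 22 -> 53
gcd of the OTHER numbers (without index 0): gcd([18, 24]) = 6
New gcd = gcd(g_others, new_val) = gcd(6, 53) = 1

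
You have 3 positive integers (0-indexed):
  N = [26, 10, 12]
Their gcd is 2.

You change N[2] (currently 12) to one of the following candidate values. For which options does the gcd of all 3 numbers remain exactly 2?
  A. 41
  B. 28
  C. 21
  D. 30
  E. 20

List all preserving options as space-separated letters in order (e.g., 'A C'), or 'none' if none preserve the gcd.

Old gcd = 2; gcd of others (without N[2]) = 2
New gcd for candidate v: gcd(2, v). Preserves old gcd iff gcd(2, v) = 2.
  Option A: v=41, gcd(2,41)=1 -> changes
  Option B: v=28, gcd(2,28)=2 -> preserves
  Option C: v=21, gcd(2,21)=1 -> changes
  Option D: v=30, gcd(2,30)=2 -> preserves
  Option E: v=20, gcd(2,20)=2 -> preserves

Answer: B D E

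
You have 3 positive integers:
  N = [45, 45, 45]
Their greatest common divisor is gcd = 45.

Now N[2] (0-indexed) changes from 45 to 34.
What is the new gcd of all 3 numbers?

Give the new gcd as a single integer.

Answer: 1

Derivation:
Numbers: [45, 45, 45], gcd = 45
Change: index 2, 45 -> 34
gcd of the OTHER numbers (without index 2): gcd([45, 45]) = 45
New gcd = gcd(g_others, new_val) = gcd(45, 34) = 1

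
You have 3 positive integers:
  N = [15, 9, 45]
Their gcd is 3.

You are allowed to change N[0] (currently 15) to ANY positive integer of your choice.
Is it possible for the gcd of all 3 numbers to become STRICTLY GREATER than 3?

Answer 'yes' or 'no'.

Answer: yes

Derivation:
Current gcd = 3
gcd of all OTHER numbers (without N[0]=15): gcd([9, 45]) = 9
The new gcd after any change is gcd(9, new_value).
This can be at most 9.
Since 9 > old gcd 3, the gcd CAN increase (e.g., set N[0] = 9).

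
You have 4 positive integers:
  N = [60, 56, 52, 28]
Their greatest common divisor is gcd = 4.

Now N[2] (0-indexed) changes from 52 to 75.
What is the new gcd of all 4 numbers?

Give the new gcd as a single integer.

Numbers: [60, 56, 52, 28], gcd = 4
Change: index 2, 52 -> 75
gcd of the OTHER numbers (without index 2): gcd([60, 56, 28]) = 4
New gcd = gcd(g_others, new_val) = gcd(4, 75) = 1

Answer: 1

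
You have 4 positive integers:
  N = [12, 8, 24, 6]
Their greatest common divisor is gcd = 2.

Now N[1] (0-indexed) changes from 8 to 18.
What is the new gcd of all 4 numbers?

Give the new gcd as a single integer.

Answer: 6

Derivation:
Numbers: [12, 8, 24, 6], gcd = 2
Change: index 1, 8 -> 18
gcd of the OTHER numbers (without index 1): gcd([12, 24, 6]) = 6
New gcd = gcd(g_others, new_val) = gcd(6, 18) = 6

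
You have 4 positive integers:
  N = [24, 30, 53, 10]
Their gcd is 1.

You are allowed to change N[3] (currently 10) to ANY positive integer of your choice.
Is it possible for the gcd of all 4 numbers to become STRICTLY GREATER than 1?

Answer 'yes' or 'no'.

Current gcd = 1
gcd of all OTHER numbers (without N[3]=10): gcd([24, 30, 53]) = 1
The new gcd after any change is gcd(1, new_value).
This can be at most 1.
Since 1 = old gcd 1, the gcd can only stay the same or decrease.

Answer: no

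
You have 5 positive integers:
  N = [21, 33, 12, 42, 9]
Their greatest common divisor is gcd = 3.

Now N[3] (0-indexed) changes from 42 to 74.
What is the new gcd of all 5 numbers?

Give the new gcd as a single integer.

Answer: 1

Derivation:
Numbers: [21, 33, 12, 42, 9], gcd = 3
Change: index 3, 42 -> 74
gcd of the OTHER numbers (without index 3): gcd([21, 33, 12, 9]) = 3
New gcd = gcd(g_others, new_val) = gcd(3, 74) = 1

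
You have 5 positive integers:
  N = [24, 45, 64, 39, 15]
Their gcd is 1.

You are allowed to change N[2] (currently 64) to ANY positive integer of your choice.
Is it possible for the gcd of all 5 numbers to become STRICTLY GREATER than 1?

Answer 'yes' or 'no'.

Answer: yes

Derivation:
Current gcd = 1
gcd of all OTHER numbers (without N[2]=64): gcd([24, 45, 39, 15]) = 3
The new gcd after any change is gcd(3, new_value).
This can be at most 3.
Since 3 > old gcd 1, the gcd CAN increase (e.g., set N[2] = 3).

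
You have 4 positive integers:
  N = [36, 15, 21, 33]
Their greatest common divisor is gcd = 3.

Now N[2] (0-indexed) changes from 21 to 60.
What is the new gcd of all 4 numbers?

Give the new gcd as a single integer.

Numbers: [36, 15, 21, 33], gcd = 3
Change: index 2, 21 -> 60
gcd of the OTHER numbers (without index 2): gcd([36, 15, 33]) = 3
New gcd = gcd(g_others, new_val) = gcd(3, 60) = 3

Answer: 3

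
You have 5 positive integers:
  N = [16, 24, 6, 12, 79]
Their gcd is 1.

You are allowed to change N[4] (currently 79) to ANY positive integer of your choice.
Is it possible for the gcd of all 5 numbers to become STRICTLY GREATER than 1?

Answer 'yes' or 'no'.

Current gcd = 1
gcd of all OTHER numbers (without N[4]=79): gcd([16, 24, 6, 12]) = 2
The new gcd after any change is gcd(2, new_value).
This can be at most 2.
Since 2 > old gcd 1, the gcd CAN increase (e.g., set N[4] = 2).

Answer: yes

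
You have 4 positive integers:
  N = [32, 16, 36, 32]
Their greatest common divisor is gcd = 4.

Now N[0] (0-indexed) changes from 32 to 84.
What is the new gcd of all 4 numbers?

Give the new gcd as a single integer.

Answer: 4

Derivation:
Numbers: [32, 16, 36, 32], gcd = 4
Change: index 0, 32 -> 84
gcd of the OTHER numbers (without index 0): gcd([16, 36, 32]) = 4
New gcd = gcd(g_others, new_val) = gcd(4, 84) = 4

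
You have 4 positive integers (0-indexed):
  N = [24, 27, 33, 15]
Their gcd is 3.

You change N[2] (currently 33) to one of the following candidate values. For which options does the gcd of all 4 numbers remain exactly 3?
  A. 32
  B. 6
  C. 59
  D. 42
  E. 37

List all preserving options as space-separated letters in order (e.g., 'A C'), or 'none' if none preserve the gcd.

Answer: B D

Derivation:
Old gcd = 3; gcd of others (without N[2]) = 3
New gcd for candidate v: gcd(3, v). Preserves old gcd iff gcd(3, v) = 3.
  Option A: v=32, gcd(3,32)=1 -> changes
  Option B: v=6, gcd(3,6)=3 -> preserves
  Option C: v=59, gcd(3,59)=1 -> changes
  Option D: v=42, gcd(3,42)=3 -> preserves
  Option E: v=37, gcd(3,37)=1 -> changes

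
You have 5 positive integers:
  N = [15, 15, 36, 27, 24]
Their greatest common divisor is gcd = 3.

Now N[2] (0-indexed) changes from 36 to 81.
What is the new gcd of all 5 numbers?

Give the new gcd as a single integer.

Answer: 3

Derivation:
Numbers: [15, 15, 36, 27, 24], gcd = 3
Change: index 2, 36 -> 81
gcd of the OTHER numbers (without index 2): gcd([15, 15, 27, 24]) = 3
New gcd = gcd(g_others, new_val) = gcd(3, 81) = 3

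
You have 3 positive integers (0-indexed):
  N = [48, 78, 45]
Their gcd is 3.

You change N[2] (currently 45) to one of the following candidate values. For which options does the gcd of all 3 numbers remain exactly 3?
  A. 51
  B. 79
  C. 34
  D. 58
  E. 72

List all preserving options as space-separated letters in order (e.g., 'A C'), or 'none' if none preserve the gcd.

Answer: A

Derivation:
Old gcd = 3; gcd of others (without N[2]) = 6
New gcd for candidate v: gcd(6, v). Preserves old gcd iff gcd(6, v) = 3.
  Option A: v=51, gcd(6,51)=3 -> preserves
  Option B: v=79, gcd(6,79)=1 -> changes
  Option C: v=34, gcd(6,34)=2 -> changes
  Option D: v=58, gcd(6,58)=2 -> changes
  Option E: v=72, gcd(6,72)=6 -> changes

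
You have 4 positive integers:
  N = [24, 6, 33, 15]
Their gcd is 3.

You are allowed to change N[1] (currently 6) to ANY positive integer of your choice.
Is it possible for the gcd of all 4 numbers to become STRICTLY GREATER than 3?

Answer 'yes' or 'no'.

Answer: no

Derivation:
Current gcd = 3
gcd of all OTHER numbers (without N[1]=6): gcd([24, 33, 15]) = 3
The new gcd after any change is gcd(3, new_value).
This can be at most 3.
Since 3 = old gcd 3, the gcd can only stay the same or decrease.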